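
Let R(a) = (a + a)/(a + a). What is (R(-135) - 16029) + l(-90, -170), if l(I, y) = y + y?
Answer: -16368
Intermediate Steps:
l(I, y) = 2*y
R(a) = 1 (R(a) = (2*a)/((2*a)) = (2*a)*(1/(2*a)) = 1)
(R(-135) - 16029) + l(-90, -170) = (1 - 16029) + 2*(-170) = -16028 - 340 = -16368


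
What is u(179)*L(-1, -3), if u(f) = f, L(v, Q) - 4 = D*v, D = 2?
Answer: 358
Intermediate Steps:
L(v, Q) = 4 + 2*v
u(179)*L(-1, -3) = 179*(4 + 2*(-1)) = 179*(4 - 2) = 179*2 = 358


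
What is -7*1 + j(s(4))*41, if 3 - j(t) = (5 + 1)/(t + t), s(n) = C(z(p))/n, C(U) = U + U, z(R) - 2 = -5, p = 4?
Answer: 198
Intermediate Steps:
z(R) = -3 (z(R) = 2 - 5 = -3)
C(U) = 2*U
s(n) = -6/n (s(n) = (2*(-3))/n = -6/n)
j(t) = 3 - 3/t (j(t) = 3 - (5 + 1)/(t + t) = 3 - 6/(2*t) = 3 - 6*1/(2*t) = 3 - 3/t)
-7*1 + j(s(4))*41 = -7*1 + (3 - 3/((-6/4)))*41 = -7 + (3 - 3/((-6*¼)))*41 = -7 + (3 - 3/(-3/2))*41 = -7 + (3 - 3*(-⅔))*41 = -7 + (3 + 2)*41 = -7 + 5*41 = -7 + 205 = 198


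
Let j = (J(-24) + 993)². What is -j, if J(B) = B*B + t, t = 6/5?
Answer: -61638201/25 ≈ -2.4655e+6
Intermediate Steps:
t = 6/5 (t = 6*(⅕) = 6/5 ≈ 1.2000)
J(B) = 6/5 + B² (J(B) = B*B + 6/5 = B² + 6/5 = 6/5 + B²)
j = 61638201/25 (j = ((6/5 + (-24)²) + 993)² = ((6/5 + 576) + 993)² = (2886/5 + 993)² = (7851/5)² = 61638201/25 ≈ 2.4655e+6)
-j = -1*61638201/25 = -61638201/25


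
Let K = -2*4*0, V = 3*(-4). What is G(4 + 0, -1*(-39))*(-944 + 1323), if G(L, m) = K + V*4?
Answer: -18192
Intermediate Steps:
V = -12
K = 0 (K = -8*0 = 0)
G(L, m) = -48 (G(L, m) = 0 - 12*4 = 0 - 48 = -48)
G(4 + 0, -1*(-39))*(-944 + 1323) = -48*(-944 + 1323) = -48*379 = -18192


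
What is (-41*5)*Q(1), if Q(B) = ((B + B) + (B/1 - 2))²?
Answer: -205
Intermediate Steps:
Q(B) = (-2 + 3*B)² (Q(B) = (2*B + (B*1 - 2))² = (2*B + (B - 2))² = (2*B + (-2 + B))² = (-2 + 3*B)²)
(-41*5)*Q(1) = (-41*5)*(-2 + 3*1)² = -205*(-2 + 3)² = -205*1² = -205*1 = -205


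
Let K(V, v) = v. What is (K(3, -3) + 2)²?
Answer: 1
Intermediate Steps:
(K(3, -3) + 2)² = (-3 + 2)² = (-1)² = 1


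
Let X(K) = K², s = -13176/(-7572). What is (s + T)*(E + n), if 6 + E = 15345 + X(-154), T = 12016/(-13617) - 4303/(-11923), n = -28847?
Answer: 1274344074480928/102446314821 ≈ 12439.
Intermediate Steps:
s = 1098/631 (s = -13176*(-1/7572) = 1098/631 ≈ 1.7401)
T = -84672817/162355491 (T = 12016*(-1/13617) - 4303*(-1/11923) = -12016/13617 + 4303/11923 = -84672817/162355491 ≈ -0.52153)
E = 39055 (E = -6 + (15345 + (-154)²) = -6 + (15345 + 23716) = -6 + 39061 = 39055)
(s + T)*(E + n) = (1098/631 - 84672817/162355491)*(39055 - 28847) = (124837781591/102446314821)*10208 = 1274344074480928/102446314821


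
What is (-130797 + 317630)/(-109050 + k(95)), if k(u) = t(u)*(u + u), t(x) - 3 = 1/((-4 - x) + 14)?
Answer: -3176161/1844198 ≈ -1.7222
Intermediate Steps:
t(x) = 3 + 1/(10 - x) (t(x) = 3 + 1/((-4 - x) + 14) = 3 + 1/(10 - x))
k(u) = 2*u*(-31 + 3*u)/(-10 + u) (k(u) = ((-31 + 3*u)/(-10 + u))*(u + u) = ((-31 + 3*u)/(-10 + u))*(2*u) = 2*u*(-31 + 3*u)/(-10 + u))
(-130797 + 317630)/(-109050 + k(95)) = (-130797 + 317630)/(-109050 + 2*95*(-31 + 3*95)/(-10 + 95)) = 186833/(-109050 + 2*95*(-31 + 285)/85) = 186833/(-109050 + 2*95*(1/85)*254) = 186833/(-109050 + 9652/17) = 186833/(-1844198/17) = 186833*(-17/1844198) = -3176161/1844198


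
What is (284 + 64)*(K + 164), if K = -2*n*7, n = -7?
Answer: 91176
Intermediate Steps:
K = 98 (K = -2*(-7)*7 = 14*7 = 98)
(284 + 64)*(K + 164) = (284 + 64)*(98 + 164) = 348*262 = 91176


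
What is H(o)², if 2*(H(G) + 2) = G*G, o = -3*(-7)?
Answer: 190969/4 ≈ 47742.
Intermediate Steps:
o = 21
H(G) = -2 + G²/2 (H(G) = -2 + (G*G)/2 = -2 + G²/2)
H(o)² = (-2 + (½)*21²)² = (-2 + (½)*441)² = (-2 + 441/2)² = (437/2)² = 190969/4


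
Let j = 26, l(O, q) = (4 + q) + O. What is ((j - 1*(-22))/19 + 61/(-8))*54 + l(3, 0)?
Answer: -20393/76 ≈ -268.33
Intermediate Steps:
l(O, q) = 4 + O + q
((j - 1*(-22))/19 + 61/(-8))*54 + l(3, 0) = ((26 - 1*(-22))/19 + 61/(-8))*54 + (4 + 3 + 0) = ((26 + 22)*(1/19) + 61*(-⅛))*54 + 7 = (48*(1/19) - 61/8)*54 + 7 = (48/19 - 61/8)*54 + 7 = -775/152*54 + 7 = -20925/76 + 7 = -20393/76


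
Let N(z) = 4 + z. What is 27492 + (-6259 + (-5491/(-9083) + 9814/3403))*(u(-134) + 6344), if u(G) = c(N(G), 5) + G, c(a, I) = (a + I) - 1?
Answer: -1175518497411996/30909449 ≈ -3.8031e+7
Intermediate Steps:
c(a, I) = -1 + I + a (c(a, I) = (I + a) - 1 = -1 + I + a)
u(G) = 8 + 2*G (u(G) = (-1 + 5 + (4 + G)) + G = (8 + G) + G = 8 + 2*G)
27492 + (-6259 + (-5491/(-9083) + 9814/3403))*(u(-134) + 6344) = 27492 + (-6259 + (-5491/(-9083) + 9814/3403))*((8 + 2*(-134)) + 6344) = 27492 + (-6259 + (-5491*(-1/9083) + 9814*(1/3403)))*((8 - 268) + 6344) = 27492 + (-6259 + (5491/9083 + 9814/3403))*(-260 + 6344) = 27492 + (-6259 + 107826435/30909449)*6084 = 27492 - 193354414856/30909449*6084 = 27492 - 1176368259983904/30909449 = -1175518497411996/30909449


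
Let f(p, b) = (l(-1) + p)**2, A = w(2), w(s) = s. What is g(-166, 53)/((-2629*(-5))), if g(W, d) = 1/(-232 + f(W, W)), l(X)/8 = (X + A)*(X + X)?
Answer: 1/432365340 ≈ 2.3129e-9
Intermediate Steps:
A = 2
l(X) = 16*X*(2 + X) (l(X) = 8*((X + 2)*(X + X)) = 8*((2 + X)*(2*X)) = 8*(2*X*(2 + X)) = 16*X*(2 + X))
f(p, b) = (-16 + p)**2 (f(p, b) = (16*(-1)*(2 - 1) + p)**2 = (16*(-1)*1 + p)**2 = (-16 + p)**2)
g(W, d) = 1/(-232 + (-16 + W)**2)
g(-166, 53)/((-2629*(-5))) = 1/((-232 + (-16 - 166)**2)*((-2629*(-5)))) = 1/(-232 + (-182)**2*13145) = (1/13145)/(-232 + 33124) = (1/13145)/32892 = (1/32892)*(1/13145) = 1/432365340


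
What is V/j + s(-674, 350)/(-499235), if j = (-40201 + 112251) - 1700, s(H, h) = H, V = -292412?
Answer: -14593488892/3512118225 ≈ -4.1552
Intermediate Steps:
j = 70350 (j = 72050 - 1700 = 70350)
V/j + s(-674, 350)/(-499235) = -292412/70350 - 674/(-499235) = -292412*1/70350 - 674*(-1/499235) = -146206/35175 + 674/499235 = -14593488892/3512118225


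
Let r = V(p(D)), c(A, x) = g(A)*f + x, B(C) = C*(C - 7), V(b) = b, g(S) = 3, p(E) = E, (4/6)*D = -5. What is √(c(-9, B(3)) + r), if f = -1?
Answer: 3*I*√10/2 ≈ 4.7434*I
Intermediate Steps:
D = -15/2 (D = (3/2)*(-5) = -15/2 ≈ -7.5000)
B(C) = C*(-7 + C)
c(A, x) = -3 + x (c(A, x) = 3*(-1) + x = -3 + x)
r = -15/2 ≈ -7.5000
√(c(-9, B(3)) + r) = √((-3 + 3*(-7 + 3)) - 15/2) = √((-3 + 3*(-4)) - 15/2) = √((-3 - 12) - 15/2) = √(-15 - 15/2) = √(-45/2) = 3*I*√10/2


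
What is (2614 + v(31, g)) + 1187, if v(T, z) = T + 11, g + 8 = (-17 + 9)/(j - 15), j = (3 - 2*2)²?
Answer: 3843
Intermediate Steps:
j = 1 (j = (3 - 4)² = (-1)² = 1)
g = -52/7 (g = -8 + (-17 + 9)/(1 - 15) = -8 - 8/(-14) = -8 - 8*(-1/14) = -8 + 4/7 = -52/7 ≈ -7.4286)
v(T, z) = 11 + T
(2614 + v(31, g)) + 1187 = (2614 + (11 + 31)) + 1187 = (2614 + 42) + 1187 = 2656 + 1187 = 3843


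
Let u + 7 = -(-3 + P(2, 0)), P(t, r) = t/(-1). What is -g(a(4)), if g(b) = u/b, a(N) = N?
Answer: 1/2 ≈ 0.50000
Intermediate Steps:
P(t, r) = -t (P(t, r) = t*(-1) = -t)
u = -2 (u = -7 - (-3 - 1*2) = -7 - (-3 - 2) = -7 - 1*(-5) = -7 + 5 = -2)
g(b) = -2/b
-g(a(4)) = -(-2)/4 = -1*(-1/2) = 1/2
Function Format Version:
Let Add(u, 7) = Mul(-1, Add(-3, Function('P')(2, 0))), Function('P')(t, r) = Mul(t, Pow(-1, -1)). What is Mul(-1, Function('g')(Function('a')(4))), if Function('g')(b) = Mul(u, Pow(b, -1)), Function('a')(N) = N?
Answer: Rational(1, 2) ≈ 0.50000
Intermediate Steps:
Function('P')(t, r) = Mul(-1, t) (Function('P')(t, r) = Mul(t, -1) = Mul(-1, t))
u = -2 (u = Add(-7, Mul(-1, Add(-3, Mul(-1, 2)))) = Add(-7, Mul(-1, Add(-3, -2))) = Add(-7, Mul(-1, -5)) = Add(-7, 5) = -2)
Function('g')(b) = Mul(-2, Pow(b, -1))
Mul(-1, Function('g')(Function('a')(4))) = Mul(-1, Mul(-2, Pow(4, -1))) = Mul(-1, Mul(-2, Rational(1, 4))) = Mul(-1, Rational(-1, 2)) = Rational(1, 2)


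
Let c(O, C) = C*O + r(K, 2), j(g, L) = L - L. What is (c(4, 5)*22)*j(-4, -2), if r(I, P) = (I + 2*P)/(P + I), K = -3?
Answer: 0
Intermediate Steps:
r(I, P) = (I + 2*P)/(I + P)
j(g, L) = 0
c(O, C) = -1 + C*O (c(O, C) = C*O + (-3 + 2*2)/(-3 + 2) = C*O + (-3 + 4)/(-1) = C*O - 1*1 = C*O - 1 = -1 + C*O)
(c(4, 5)*22)*j(-4, -2) = ((-1 + 5*4)*22)*0 = ((-1 + 20)*22)*0 = (19*22)*0 = 418*0 = 0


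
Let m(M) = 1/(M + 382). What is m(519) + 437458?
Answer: 394149659/901 ≈ 4.3746e+5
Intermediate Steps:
m(M) = 1/(382 + M)
m(519) + 437458 = 1/(382 + 519) + 437458 = 1/901 + 437458 = 394149659/901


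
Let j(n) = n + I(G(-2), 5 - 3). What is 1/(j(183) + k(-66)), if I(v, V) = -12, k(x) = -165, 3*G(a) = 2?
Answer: 1/6 ≈ 0.16667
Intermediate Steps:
G(a) = 2/3 (G(a) = (1/3)*2 = 2/3)
j(n) = -12 + n (j(n) = n - 12 = -12 + n)
1/(j(183) + k(-66)) = 1/((-12 + 183) - 165) = 1/(171 - 165) = 1/6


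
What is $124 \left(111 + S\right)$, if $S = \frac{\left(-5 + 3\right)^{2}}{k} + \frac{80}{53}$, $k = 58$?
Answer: $\frac{21456092}{1537} \approx 13960.0$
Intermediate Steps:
$S = \frac{2426}{1537}$ ($S = \frac{\left(-5 + 3\right)^{2}}{58} + \frac{80}{53} = \left(-2\right)^{2} \cdot \frac{1}{58} + 80 \cdot \frac{1}{53} = 4 \cdot \frac{1}{58} + \frac{80}{53} = \frac{2}{29} + \frac{80}{53} = \frac{2426}{1537} \approx 1.5784$)
$124 \left(111 + S\right) = 124 \left(111 + \frac{2426}{1537}\right) = 124 \cdot \frac{173033}{1537} = \frac{21456092}{1537}$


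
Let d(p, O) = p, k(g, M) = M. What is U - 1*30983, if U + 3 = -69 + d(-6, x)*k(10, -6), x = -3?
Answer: -31019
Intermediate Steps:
U = -36 (U = -3 + (-69 - 6*(-6)) = -3 + (-69 + 36) = -3 - 33 = -36)
U - 1*30983 = -36 - 1*30983 = -36 - 30983 = -31019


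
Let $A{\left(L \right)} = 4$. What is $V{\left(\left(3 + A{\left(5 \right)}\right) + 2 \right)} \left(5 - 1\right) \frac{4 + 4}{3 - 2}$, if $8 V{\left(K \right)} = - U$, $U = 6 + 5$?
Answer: $-44$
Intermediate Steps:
$U = 11$
$V{\left(K \right)} = - \frac{11}{8}$ ($V{\left(K \right)} = \frac{\left(-1\right) 11}{8} = \frac{1}{8} \left(-11\right) = - \frac{11}{8}$)
$V{\left(\left(3 + A{\left(5 \right)}\right) + 2 \right)} \left(5 - 1\right) \frac{4 + 4}{3 - 2} = - \frac{11 \left(5 - 1\right) \frac{4 + 4}{3 - 2}}{8} = - \frac{11 \cdot 4 \cdot \frac{8}{1}}{8} = - \frac{11 \cdot 4 \cdot 8 \cdot 1}{8} = - \frac{11 \cdot 4 \cdot 8}{8} = \left(- \frac{11}{8}\right) 32 = -44$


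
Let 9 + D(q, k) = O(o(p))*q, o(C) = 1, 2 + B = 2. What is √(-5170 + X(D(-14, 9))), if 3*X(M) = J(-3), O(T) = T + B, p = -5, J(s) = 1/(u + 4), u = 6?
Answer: I*√4652970/30 ≈ 71.902*I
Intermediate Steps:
J(s) = ⅒ (J(s) = 1/(6 + 4) = 1/10 = ⅒)
B = 0 (B = -2 + 2 = 0)
O(T) = T (O(T) = T + 0 = T)
D(q, k) = -9 + q (D(q, k) = -9 + 1*q = -9 + q)
X(M) = 1/30 (X(M) = (⅓)*(⅒) = 1/30)
√(-5170 + X(D(-14, 9))) = √(-5170 + 1/30) = √(-155099/30) = I*√4652970/30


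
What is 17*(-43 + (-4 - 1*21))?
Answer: -1156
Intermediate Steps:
17*(-43 + (-4 - 1*21)) = 17*(-43 + (-4 - 21)) = 17*(-43 - 25) = 17*(-68) = -1156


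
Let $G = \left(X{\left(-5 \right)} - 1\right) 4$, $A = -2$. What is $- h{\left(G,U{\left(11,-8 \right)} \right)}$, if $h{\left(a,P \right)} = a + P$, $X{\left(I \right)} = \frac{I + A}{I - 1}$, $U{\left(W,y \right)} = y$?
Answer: $\frac{22}{3} \approx 7.3333$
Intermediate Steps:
$X{\left(I \right)} = \frac{-2 + I}{-1 + I}$ ($X{\left(I \right)} = \frac{I - 2}{I - 1} = \frac{-2 + I}{-1 + I}$)
$G = \frac{2}{3}$ ($G = \left(\frac{-2 - 5}{-1 - 5} - 1\right) 4 = \left(\frac{1}{-6} \left(-7\right) - 1\right) 4 = \left(\left(- \frac{1}{6}\right) \left(-7\right) - 1\right) 4 = \left(\frac{7}{6} - 1\right) 4 = \frac{1}{6} \cdot 4 = \frac{2}{3} \approx 0.66667$)
$h{\left(a,P \right)} = P + a$
$- h{\left(G,U{\left(11,-8 \right)} \right)} = - (-8 + \frac{2}{3}) = \left(-1\right) \left(- \frac{22}{3}\right) = \frac{22}{3}$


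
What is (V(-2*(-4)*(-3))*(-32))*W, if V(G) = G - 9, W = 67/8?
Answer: 8844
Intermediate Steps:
W = 67/8 (W = 67*(⅛) = 67/8 ≈ 8.3750)
V(G) = -9 + G
(V(-2*(-4)*(-3))*(-32))*W = ((-9 - 2*(-4)*(-3))*(-32))*(67/8) = ((-9 + 8*(-3))*(-32))*(67/8) = ((-9 - 24)*(-32))*(67/8) = -33*(-32)*(67/8) = 1056*(67/8) = 8844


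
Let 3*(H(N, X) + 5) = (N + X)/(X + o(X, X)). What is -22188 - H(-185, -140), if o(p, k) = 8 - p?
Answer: -532067/24 ≈ -22169.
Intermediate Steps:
H(N, X) = -5 + N/24 + X/24 (H(N, X) = -5 + ((N + X)/(X + (8 - X)))/3 = -5 + ((N + X)/8)/3 = -5 + ((N + X)*(1/8))/3 = -5 + (N/8 + X/8)/3 = -5 + (N/24 + X/24) = -5 + N/24 + X/24)
-22188 - H(-185, -140) = -22188 - (-5 + (1/24)*(-185) + (1/24)*(-140)) = -22188 - (-5 - 185/24 - 35/6) = -22188 - 1*(-445/24) = -22188 + 445/24 = -532067/24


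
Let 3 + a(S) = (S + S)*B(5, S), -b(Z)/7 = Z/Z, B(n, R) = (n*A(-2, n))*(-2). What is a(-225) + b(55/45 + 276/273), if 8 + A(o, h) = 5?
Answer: -13510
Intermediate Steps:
A(o, h) = -3 (A(o, h) = -8 + 5 = -3)
B(n, R) = 6*n (B(n, R) = (n*(-3))*(-2) = -3*n*(-2) = 6*n)
b(Z) = -7 (b(Z) = -7*Z/Z = -7*1 = -7)
a(S) = -3 + 60*S (a(S) = -3 + (S + S)*(6*5) = -3 + (2*S)*30 = -3 + 60*S)
a(-225) + b(55/45 + 276/273) = (-3 + 60*(-225)) - 7 = (-3 - 13500) - 7 = -13503 - 7 = -13510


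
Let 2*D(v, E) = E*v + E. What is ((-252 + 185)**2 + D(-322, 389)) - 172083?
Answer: -460057/2 ≈ -2.3003e+5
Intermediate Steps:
D(v, E) = E/2 + E*v/2 (D(v, E) = (E*v + E)/2 = (E + E*v)/2 = E/2 + E*v/2)
((-252 + 185)**2 + D(-322, 389)) - 172083 = ((-252 + 185)**2 + (1/2)*389*(1 - 322)) - 172083 = ((-67)**2 + (1/2)*389*(-321)) - 172083 = (4489 - 124869/2) - 172083 = -115891/2 - 172083 = -460057/2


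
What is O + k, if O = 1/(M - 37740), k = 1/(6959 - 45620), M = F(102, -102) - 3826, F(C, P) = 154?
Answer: -1271/25413164 ≈ -5.0013e-5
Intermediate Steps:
M = -3672 (M = 154 - 3826 = -3672)
k = -1/38661 (k = 1/(-38661) = -1/38661 ≈ -2.5866e-5)
O = -1/41412 (O = 1/(-3672 - 37740) = 1/(-41412) = -1/41412 ≈ -2.4148e-5)
O + k = -1/41412 - 1/38661 = -1271/25413164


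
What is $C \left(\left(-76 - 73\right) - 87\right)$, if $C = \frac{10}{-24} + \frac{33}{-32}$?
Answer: $\frac{8201}{24} \approx 341.71$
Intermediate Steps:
$C = - \frac{139}{96}$ ($C = 10 \left(- \frac{1}{24}\right) + 33 \left(- \frac{1}{32}\right) = - \frac{5}{12} - \frac{33}{32} = - \frac{139}{96} \approx -1.4479$)
$C \left(\left(-76 - 73\right) - 87\right) = - \frac{139 \left(\left(-76 - 73\right) - 87\right)}{96} = - \frac{139 \left(-149 - 87\right)}{96} = \left(- \frac{139}{96}\right) \left(-236\right) = \frac{8201}{24}$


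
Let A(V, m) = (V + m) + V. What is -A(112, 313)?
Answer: -537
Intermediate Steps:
A(V, m) = m + 2*V
-A(112, 313) = -(313 + 2*112) = -(313 + 224) = -1*537 = -537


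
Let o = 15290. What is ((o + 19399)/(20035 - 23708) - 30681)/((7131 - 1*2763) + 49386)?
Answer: -18787667/32906407 ≈ -0.57094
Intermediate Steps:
((o + 19399)/(20035 - 23708) - 30681)/((7131 - 1*2763) + 49386) = ((15290 + 19399)/(20035 - 23708) - 30681)/((7131 - 1*2763) + 49386) = (34689/(-3673) - 30681)/((7131 - 2763) + 49386) = (34689*(-1/3673) - 30681)/(4368 + 49386) = (-34689/3673 - 30681)/53754 = -112726002/3673*1/53754 = -18787667/32906407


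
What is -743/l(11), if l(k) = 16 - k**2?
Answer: 743/105 ≈ 7.0762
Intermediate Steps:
-743/l(11) = -743/(16 - 1*11**2) = -743/(16 - 1*121) = -743/(16 - 121) = -743/(-105) = -743*(-1/105) = 743/105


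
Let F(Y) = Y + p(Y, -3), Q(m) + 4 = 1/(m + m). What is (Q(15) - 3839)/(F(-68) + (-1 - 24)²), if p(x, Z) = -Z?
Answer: -115289/16800 ≈ -6.8624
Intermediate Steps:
Q(m) = -4 + 1/(2*m) (Q(m) = -4 + 1/(m + m) = -4 + 1/(2*m))
F(Y) = 3 + Y (F(Y) = Y - 1*(-3) = Y + 3 = 3 + Y)
(Q(15) - 3839)/(F(-68) + (-1 - 24)²) = ((-4 + (½)/15) - 3839)/((3 - 68) + (-1 - 24)²) = ((-4 + (½)*(1/15)) - 3839)/(-65 + (-25)²) = ((-4 + 1/30) - 3839)/(-65 + 625) = (-119/30 - 3839)/560 = -115289/30*1/560 = -115289/16800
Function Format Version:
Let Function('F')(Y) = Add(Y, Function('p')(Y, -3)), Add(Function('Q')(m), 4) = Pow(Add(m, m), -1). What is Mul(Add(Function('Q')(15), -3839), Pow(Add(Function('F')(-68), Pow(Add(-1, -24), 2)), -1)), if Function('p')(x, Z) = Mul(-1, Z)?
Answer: Rational(-115289, 16800) ≈ -6.8624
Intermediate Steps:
Function('Q')(m) = Add(-4, Mul(Rational(1, 2), Pow(m, -1))) (Function('Q')(m) = Add(-4, Pow(Add(m, m), -1)) = Add(-4, Pow(Mul(2, m), -1)) = Add(-4, Mul(Rational(1, 2), Pow(m, -1))))
Function('F')(Y) = Add(3, Y) (Function('F')(Y) = Add(Y, Mul(-1, -3)) = Add(Y, 3) = Add(3, Y))
Mul(Add(Function('Q')(15), -3839), Pow(Add(Function('F')(-68), Pow(Add(-1, -24), 2)), -1)) = Mul(Add(Add(-4, Mul(Rational(1, 2), Pow(15, -1))), -3839), Pow(Add(Add(3, -68), Pow(Add(-1, -24), 2)), -1)) = Mul(Add(Add(-4, Mul(Rational(1, 2), Rational(1, 15))), -3839), Pow(Add(-65, Pow(-25, 2)), -1)) = Mul(Add(Add(-4, Rational(1, 30)), -3839), Pow(Add(-65, 625), -1)) = Mul(Add(Rational(-119, 30), -3839), Pow(560, -1)) = Mul(Rational(-115289, 30), Rational(1, 560)) = Rational(-115289, 16800)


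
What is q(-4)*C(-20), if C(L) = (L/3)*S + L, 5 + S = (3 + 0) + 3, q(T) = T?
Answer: 320/3 ≈ 106.67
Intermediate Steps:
S = 1 (S = -5 + ((3 + 0) + 3) = -5 + (3 + 3) = -5 + 6 = 1)
C(L) = 4*L/3 (C(L) = (L/3)*1 + L = L/3 + L = 4*L/3)
q(-4)*C(-20) = -16*(-20)/3 = -4*(-80/3) = 320/3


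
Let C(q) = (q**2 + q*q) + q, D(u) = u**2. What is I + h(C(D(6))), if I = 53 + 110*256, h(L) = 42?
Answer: 28255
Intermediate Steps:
C(q) = q + 2*q**2 (C(q) = (q**2 + q**2) + q = 2*q**2 + q = q + 2*q**2)
I = 28213 (I = 53 + 28160 = 28213)
I + h(C(D(6))) = 28213 + 42 = 28255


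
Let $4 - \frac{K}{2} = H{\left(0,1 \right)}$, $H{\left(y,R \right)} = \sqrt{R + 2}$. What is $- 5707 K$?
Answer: $-45656 + 11414 \sqrt{3} \approx -25886.0$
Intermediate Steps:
$H{\left(y,R \right)} = \sqrt{2 + R}$
$K = 8 - 2 \sqrt{3}$ ($K = 8 - 2 \sqrt{2 + 1} = 8 - 2 \sqrt{3} \approx 4.5359$)
$- 5707 K = - 5707 \left(8 - 2 \sqrt{3}\right) = -45656 + 11414 \sqrt{3}$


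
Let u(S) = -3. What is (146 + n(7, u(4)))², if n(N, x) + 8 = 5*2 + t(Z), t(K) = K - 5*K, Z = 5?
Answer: 16384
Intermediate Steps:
t(K) = -4*K
n(N, x) = -18 (n(N, x) = -8 + (5*2 - 4*5) = -8 + (10 - 20) = -8 - 10 = -18)
(146 + n(7, u(4)))² = (146 - 18)² = 128² = 16384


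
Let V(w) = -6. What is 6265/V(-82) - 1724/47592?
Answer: -6211963/5949 ≈ -1044.2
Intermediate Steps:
6265/V(-82) - 1724/47592 = 6265/(-6) - 1724/47592 = 6265*(-1/6) - 1724*1/47592 = -6265/6 - 431/11898 = -6211963/5949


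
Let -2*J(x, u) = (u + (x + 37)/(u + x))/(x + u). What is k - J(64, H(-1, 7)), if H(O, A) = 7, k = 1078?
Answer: 5434497/5041 ≈ 1078.1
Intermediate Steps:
J(x, u) = -(u + (37 + x)/(u + x))/(2*(u + x)) (J(x, u) = -(u + (x + 37)/(u + x))/(2*(x + u)) = -(u + (37 + x)/(u + x))/(2*(u + x)))
k - J(64, H(-1, 7)) = 1078 - (-37 - 1*64 - 1*7**2 - 1*7*64)/(2*(7 + 64)**2) = 1078 - (-37 - 64 - 1*49 - 448)/(2*71**2) = 1078 - (-37 - 64 - 49 - 448)/(2*5041) = 1078 - (-598)/(2*5041) = 1078 - 1*(-299/5041) = 1078 + 299/5041 = 5434497/5041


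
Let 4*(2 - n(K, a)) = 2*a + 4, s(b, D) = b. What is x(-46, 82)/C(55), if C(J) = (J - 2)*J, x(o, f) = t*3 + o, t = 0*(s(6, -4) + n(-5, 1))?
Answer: -46/2915 ≈ -0.015780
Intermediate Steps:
n(K, a) = 1 - a/2 (n(K, a) = 2 - (2*a + 4)/4 = 2 - (4 + 2*a)/4 = 2 + (-1 - a/2) = 1 - a/2)
t = 0 (t = 0*(6 + (1 - ½*1)) = 0*(6 + (1 - ½)) = 0*(6 + ½) = 0*(13/2) = 0)
x(o, f) = o (x(o, f) = 0*3 + o = 0 + o = o)
C(J) = J*(-2 + J) (C(J) = (-2 + J)*J = J*(-2 + J))
x(-46, 82)/C(55) = -46*1/(55*(-2 + 55)) = -46/(55*53) = -46/2915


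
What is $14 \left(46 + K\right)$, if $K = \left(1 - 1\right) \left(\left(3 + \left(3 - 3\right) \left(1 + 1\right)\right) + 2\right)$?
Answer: $644$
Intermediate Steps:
$K = 0$ ($K = 0 \left(\left(3 + 0 \cdot 2\right) + 2\right) = 0 \left(\left(3 + 0\right) + 2\right) = 0 \left(3 + 2\right) = 0 \cdot 5 = 0$)
$14 \left(46 + K\right) = 14 \left(46 + 0\right) = 14 \cdot 46 = 644$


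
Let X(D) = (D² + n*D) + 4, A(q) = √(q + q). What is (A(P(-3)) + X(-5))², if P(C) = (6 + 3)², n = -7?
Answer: 4258 + 1152*√2 ≈ 5887.2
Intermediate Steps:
P(C) = 81 (P(C) = 9² = 81)
A(q) = √2*√q (A(q) = √(2*q) = √2*√q)
X(D) = 4 + D² - 7*D (X(D) = (D² - 7*D) + 4 = 4 + D² - 7*D)
(A(P(-3)) + X(-5))² = (√2*√81 + (4 + (-5)² - 7*(-5)))² = (√2*9 + (4 + 25 + 35))² = (9*√2 + 64)² = (64 + 9*√2)²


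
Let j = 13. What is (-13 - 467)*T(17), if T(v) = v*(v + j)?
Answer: -244800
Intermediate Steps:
T(v) = v*(13 + v) (T(v) = v*(v + 13) = v*(13 + v))
(-13 - 467)*T(17) = (-13 - 467)*(17*(13 + 17)) = -8160*30 = -480*510 = -244800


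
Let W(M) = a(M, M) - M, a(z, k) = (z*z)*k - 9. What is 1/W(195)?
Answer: 1/7414671 ≈ 1.3487e-7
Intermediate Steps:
a(z, k) = -9 + k*z² (a(z, k) = z²*k - 9 = k*z² - 9 = -9 + k*z²)
W(M) = -9 + M³ - M (W(M) = (-9 + M*M²) - M = (-9 + M³) - M = -9 + M³ - M)
1/W(195) = 1/(-9 + 195³ - 1*195) = 1/(-9 + 7414875 - 195) = 1/7414671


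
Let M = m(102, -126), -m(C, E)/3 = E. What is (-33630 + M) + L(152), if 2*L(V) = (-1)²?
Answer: -66503/2 ≈ -33252.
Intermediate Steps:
L(V) = ½ (L(V) = (½)*(-1)² = (½)*1 = ½)
m(C, E) = -3*E
M = 378 (M = -3*(-126) = 378)
(-33630 + M) + L(152) = (-33630 + 378) + ½ = -33252 + ½ = -66503/2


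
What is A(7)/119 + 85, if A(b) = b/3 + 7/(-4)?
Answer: 17341/204 ≈ 85.005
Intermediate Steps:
A(b) = -7/4 + b/3 (A(b) = b*(1/3) + 7*(-1/4) = b/3 - 7/4 = -7/4 + b/3)
A(7)/119 + 85 = (-7/4 + (1/3)*7)/119 + 85 = (-7/4 + 7/3)/119 + 85 = (1/119)*(7/12) + 85 = 1/204 + 85 = 17341/204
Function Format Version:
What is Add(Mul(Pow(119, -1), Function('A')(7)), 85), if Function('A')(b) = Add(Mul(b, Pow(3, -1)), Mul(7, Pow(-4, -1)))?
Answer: Rational(17341, 204) ≈ 85.005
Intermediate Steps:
Function('A')(b) = Add(Rational(-7, 4), Mul(Rational(1, 3), b)) (Function('A')(b) = Add(Mul(b, Rational(1, 3)), Mul(7, Rational(-1, 4))) = Add(Mul(Rational(1, 3), b), Rational(-7, 4)) = Add(Rational(-7, 4), Mul(Rational(1, 3), b)))
Add(Mul(Pow(119, -1), Function('A')(7)), 85) = Add(Mul(Pow(119, -1), Add(Rational(-7, 4), Mul(Rational(1, 3), 7))), 85) = Add(Mul(Rational(1, 119), Add(Rational(-7, 4), Rational(7, 3))), 85) = Add(Mul(Rational(1, 119), Rational(7, 12)), 85) = Add(Rational(1, 204), 85) = Rational(17341, 204)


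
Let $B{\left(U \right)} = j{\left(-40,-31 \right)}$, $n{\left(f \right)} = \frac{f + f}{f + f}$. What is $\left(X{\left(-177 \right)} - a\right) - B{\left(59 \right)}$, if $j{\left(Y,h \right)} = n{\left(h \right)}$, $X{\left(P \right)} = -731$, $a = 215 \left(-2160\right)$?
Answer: $463668$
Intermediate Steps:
$a = -464400$
$n{\left(f \right)} = 1$ ($n{\left(f \right)} = \frac{2 f}{2 f} = 2 f \frac{1}{2 f} = 1$)
$j{\left(Y,h \right)} = 1$
$B{\left(U \right)} = 1$
$\left(X{\left(-177 \right)} - a\right) - B{\left(59 \right)} = \left(-731 - -464400\right) - 1 = \left(-731 + 464400\right) - 1 = 463669 - 1 = 463668$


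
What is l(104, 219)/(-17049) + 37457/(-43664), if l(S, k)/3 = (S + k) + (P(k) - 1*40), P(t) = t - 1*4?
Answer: -234612803/248142512 ≈ -0.94548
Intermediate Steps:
P(t) = -4 + t (P(t) = t - 4 = -4 + t)
l(S, k) = -132 + 3*S + 6*k (l(S, k) = 3*((S + k) + ((-4 + k) - 1*40)) = 3*((S + k) + ((-4 + k) - 40)) = 3*((S + k) + (-44 + k)) = 3*(-44 + S + 2*k) = -132 + 3*S + 6*k)
l(104, 219)/(-17049) + 37457/(-43664) = (-132 + 3*104 + 6*219)/(-17049) + 37457/(-43664) = (-132 + 312 + 1314)*(-1/17049) + 37457*(-1/43664) = 1494*(-1/17049) - 37457/43664 = -498/5683 - 37457/43664 = -234612803/248142512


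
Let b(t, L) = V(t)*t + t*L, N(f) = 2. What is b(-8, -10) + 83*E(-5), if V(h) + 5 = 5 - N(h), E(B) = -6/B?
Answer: 978/5 ≈ 195.60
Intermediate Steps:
V(h) = -2 (V(h) = -5 + (5 - 1*2) = -5 + (5 - 2) = -5 + 3 = -2)
b(t, L) = -2*t + L*t (b(t, L) = -2*t + t*L = -2*t + L*t)
b(-8, -10) + 83*E(-5) = -8*(-2 - 10) + 83*(-6/(-5)) = -8*(-12) + 83*(-6*(-1/5)) = 96 + 83*(6/5) = 96 + 498/5 = 978/5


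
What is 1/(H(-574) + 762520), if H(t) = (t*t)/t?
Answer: 1/761946 ≈ 1.3124e-6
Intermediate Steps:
H(t) = t (H(t) = t**2/t = t)
1/(H(-574) + 762520) = 1/(-574 + 762520) = 1/761946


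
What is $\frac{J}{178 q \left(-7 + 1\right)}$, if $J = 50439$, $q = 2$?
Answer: $- \frac{16813}{712} \approx -23.614$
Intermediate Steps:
$\frac{J}{178 q \left(-7 + 1\right)} = \frac{50439}{178 \cdot 2 \left(-7 + 1\right)} = \frac{50439}{178 \cdot 2 \left(-6\right)} = \frac{50439}{178 \left(-12\right)} = \frac{50439}{-2136} = 50439 \left(- \frac{1}{2136}\right) = - \frac{16813}{712}$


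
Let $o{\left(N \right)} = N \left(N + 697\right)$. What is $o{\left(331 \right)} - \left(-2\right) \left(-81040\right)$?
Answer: $178188$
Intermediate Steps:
$o{\left(N \right)} = N \left(697 + N\right)$
$o{\left(331 \right)} - \left(-2\right) \left(-81040\right) = 331 \left(697 + 331\right) - \left(-2\right) \left(-81040\right) = 331 \cdot 1028 - 162080 = 340268 - 162080 = 178188$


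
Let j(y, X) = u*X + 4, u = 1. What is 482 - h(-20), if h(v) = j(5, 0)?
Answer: 478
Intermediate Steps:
j(y, X) = 4 + X (j(y, X) = 1*X + 4 = X + 4 = 4 + X)
h(v) = 4 (h(v) = 4 + 0 = 4)
482 - h(-20) = 482 - 1*4 = 482 - 4 = 478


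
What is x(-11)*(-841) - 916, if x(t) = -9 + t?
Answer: 15904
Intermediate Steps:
x(-11)*(-841) - 916 = (-9 - 11)*(-841) - 916 = -20*(-841) - 916 = 16820 - 916 = 15904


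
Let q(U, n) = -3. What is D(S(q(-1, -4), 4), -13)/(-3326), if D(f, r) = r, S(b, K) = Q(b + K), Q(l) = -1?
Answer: 13/3326 ≈ 0.0039086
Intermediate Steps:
S(b, K) = -1
D(S(q(-1, -4), 4), -13)/(-3326) = -13/(-3326) = -13*(-1/3326) = 13/3326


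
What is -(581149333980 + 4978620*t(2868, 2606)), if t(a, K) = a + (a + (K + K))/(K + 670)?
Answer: -54185066892340/91 ≈ -5.9544e+11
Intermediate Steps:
t(a, K) = a + (a + 2*K)/(670 + K)
-(581149333980 + 4978620*t(2868, 2606)) = -(581149333980 + 4978620*(2*2606 + 671*2868 + 2606*2868)/(670 + 2606)) = -4978620/(1/(116729 + (5212 + 1924428 + 7474008)/3276)) = -4978620/(1/(116729 + (1/3276)*9403648)) = -4978620/(1/(116729 + 2350912/819)) = -4978620/(1/(97951963/819)) = -4978620/819/97951963 = -4978620*97951963/819 = -54185066892340/91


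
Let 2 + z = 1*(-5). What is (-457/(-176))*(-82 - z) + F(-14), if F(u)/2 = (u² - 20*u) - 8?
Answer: 130461/176 ≈ 741.26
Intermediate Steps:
z = -7 (z = -2 + 1*(-5) = -2 - 5 = -7)
F(u) = -16 - 40*u + 2*u² (F(u) = 2*((u² - 20*u) - 8) = 2*(-8 + u² - 20*u) = -16 - 40*u + 2*u²)
(-457/(-176))*(-82 - z) + F(-14) = (-457/(-176))*(-82 - 1*(-7)) + (-16 - 40*(-14) + 2*(-14)²) = (-457*(-1/176))*(-82 + 7) + (-16 + 560 + 2*196) = (457/176)*(-75) + (-16 + 560 + 392) = -34275/176 + 936 = 130461/176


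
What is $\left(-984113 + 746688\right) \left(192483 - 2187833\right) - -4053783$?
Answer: $473750027533$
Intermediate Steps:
$\left(-984113 + 746688\right) \left(192483 - 2187833\right) - -4053783 = \left(-237425\right) \left(-1995350\right) + 4053783 = 473745973750 + 4053783 = 473750027533$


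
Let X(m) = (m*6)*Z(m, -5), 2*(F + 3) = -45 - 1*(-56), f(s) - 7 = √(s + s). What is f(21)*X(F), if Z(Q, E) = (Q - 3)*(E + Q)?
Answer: 525/4 + 75*√42/4 ≈ 252.76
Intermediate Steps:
f(s) = 7 + √2*√s (f(s) = 7 + √(s + s) = 7 + √(2*s) = 7 + √2*√s)
Z(Q, E) = (-3 + Q)*(E + Q)
F = 5/2 (F = -3 + (-45 - 1*(-56))/2 = -3 + (-45 + 56)/2 = -3 + (½)*11 = -3 + 11/2 = 5/2 ≈ 2.5000)
X(m) = 6*m*(15 + m² - 8*m) (X(m) = (m*6)*(m² - 3*(-5) - 3*m - 5*m) = (6*m)*(m² + 15 - 3*m - 5*m) = (6*m)*(15 + m² - 8*m) = 6*m*(15 + m² - 8*m))
f(21)*X(F) = (7 + √2*√21)*(6*(5/2)*(15 + (5/2)² - 8*5/2)) = (7 + √42)*(6*(5/2)*(15 + 25/4 - 20)) = (7 + √42)*(6*(5/2)*(5/4)) = (7 + √42)*(75/4) = 525/4 + 75*√42/4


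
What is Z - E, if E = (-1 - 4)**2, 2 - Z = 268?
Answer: -291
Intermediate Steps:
Z = -266 (Z = 2 - 1*268 = 2 - 268 = -266)
E = 25 (E = (-5)**2 = 25)
Z - E = -266 - 1*25 = -266 - 25 = -291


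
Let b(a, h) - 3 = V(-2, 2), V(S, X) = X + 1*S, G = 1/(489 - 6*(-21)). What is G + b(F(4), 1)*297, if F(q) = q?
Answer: 547966/615 ≈ 891.00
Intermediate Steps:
G = 1/615 (G = 1/(489 + 126) = 1/615 ≈ 0.0016260)
V(S, X) = S + X (V(S, X) = X + S = S + X)
b(a, h) = 3 (b(a, h) = 3 + (-2 + 2) = 3 + 0 = 3)
G + b(F(4), 1)*297 = 1/615 + 3*297 = 1/615 + 891 = 547966/615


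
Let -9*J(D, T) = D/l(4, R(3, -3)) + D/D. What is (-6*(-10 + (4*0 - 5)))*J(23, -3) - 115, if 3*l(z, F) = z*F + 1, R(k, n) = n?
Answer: -685/11 ≈ -62.273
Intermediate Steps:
l(z, F) = ⅓ + F*z/3 (l(z, F) = (z*F + 1)/3 = (F*z + 1)/3 = (1 + F*z)/3 = ⅓ + F*z/3)
J(D, T) = -⅑ + D/33 (J(D, T) = -(D/(⅓ + (⅓)*(-3)*4) + D/D)/9 = -(D/(⅓ - 4) + 1)/9 = -(D/(-11/3) + 1)/9 = -(D*(-3/11) + 1)/9 = -(-3*D/11 + 1)/9 = -(1 - 3*D/11)/9 = -⅑ + D/33)
(-6*(-10 + (4*0 - 5)))*J(23, -3) - 115 = (-6*(-10 + (4*0 - 5)))*(-⅑ + (1/33)*23) - 115 = (-6*(-10 + (0 - 5)))*(-⅑ + 23/33) - 115 = -6*(-10 - 5)*(58/99) - 115 = -6*(-15)*(58/99) - 115 = 90*(58/99) - 115 = 580/11 - 115 = -685/11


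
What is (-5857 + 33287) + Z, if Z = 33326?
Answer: 60756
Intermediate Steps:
(-5857 + 33287) + Z = (-5857 + 33287) + 33326 = 27430 + 33326 = 60756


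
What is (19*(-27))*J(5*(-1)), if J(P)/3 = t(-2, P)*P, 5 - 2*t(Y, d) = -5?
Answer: 38475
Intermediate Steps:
t(Y, d) = 5 (t(Y, d) = 5/2 - 1/2*(-5) = 5/2 + 5/2 = 5)
J(P) = 15*P (J(P) = 3*(5*P) = 15*P)
(19*(-27))*J(5*(-1)) = (19*(-27))*(15*(5*(-1))) = -7695*(-5) = -513*(-75) = 38475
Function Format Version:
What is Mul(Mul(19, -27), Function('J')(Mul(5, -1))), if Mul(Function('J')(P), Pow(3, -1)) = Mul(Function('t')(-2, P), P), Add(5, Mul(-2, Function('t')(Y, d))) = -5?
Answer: 38475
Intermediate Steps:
Function('t')(Y, d) = 5 (Function('t')(Y, d) = Add(Rational(5, 2), Mul(Rational(-1, 2), -5)) = Add(Rational(5, 2), Rational(5, 2)) = 5)
Function('J')(P) = Mul(15, P) (Function('J')(P) = Mul(3, Mul(5, P)) = Mul(15, P))
Mul(Mul(19, -27), Function('J')(Mul(5, -1))) = Mul(Mul(19, -27), Mul(15, Mul(5, -1))) = Mul(-513, Mul(15, -5)) = Mul(-513, -75) = 38475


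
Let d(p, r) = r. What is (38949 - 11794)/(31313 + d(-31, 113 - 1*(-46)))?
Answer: 27155/31472 ≈ 0.86283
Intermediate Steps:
(38949 - 11794)/(31313 + d(-31, 113 - 1*(-46))) = (38949 - 11794)/(31313 + (113 - 1*(-46))) = 27155/(31313 + (113 + 46)) = 27155/(31313 + 159) = 27155/31472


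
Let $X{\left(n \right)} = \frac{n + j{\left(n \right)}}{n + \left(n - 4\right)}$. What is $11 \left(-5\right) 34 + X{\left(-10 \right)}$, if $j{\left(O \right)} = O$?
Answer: $- \frac{11215}{6} \approx -1869.2$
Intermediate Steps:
$X{\left(n \right)} = \frac{2 n}{-4 + 2 n}$ ($X{\left(n \right)} = \frac{n + n}{n + \left(n - 4\right)} = \frac{2 n}{n + \left(-4 + n\right)} = \frac{2 n}{-4 + 2 n}$)
$11 \left(-5\right) 34 + X{\left(-10 \right)} = 11 \left(-5\right) 34 - \frac{10}{-2 - 10} = \left(-55\right) 34 - \frac{10}{-12} = -1870 - - \frac{5}{6} = -1870 + \frac{5}{6} = - \frac{11215}{6}$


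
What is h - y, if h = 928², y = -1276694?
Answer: 2137878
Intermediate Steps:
h = 861184
h - y = 861184 - 1*(-1276694) = 861184 + 1276694 = 2137878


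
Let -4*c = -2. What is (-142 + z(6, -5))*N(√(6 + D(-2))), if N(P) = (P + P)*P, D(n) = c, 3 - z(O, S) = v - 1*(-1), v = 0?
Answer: -1820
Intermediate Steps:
c = ½ (c = -¼*(-2) = ½ ≈ 0.50000)
z(O, S) = 2 (z(O, S) = 3 - (0 - 1*(-1)) = 3 - (0 + 1) = 3 - 1*1 = 3 - 1 = 2)
D(n) = ½
N(P) = 2*P² (N(P) = (2*P)*P = 2*P²)
(-142 + z(6, -5))*N(√(6 + D(-2))) = (-142 + 2)*(2*(√(6 + ½))²) = -280*(√(13/2))² = -280*(√26/2)² = -280*13/2 = -140*13 = -1820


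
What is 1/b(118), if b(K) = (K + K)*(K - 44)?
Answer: 1/17464 ≈ 5.7261e-5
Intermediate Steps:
b(K) = 2*K*(-44 + K) (b(K) = (2*K)*(-44 + K) = 2*K*(-44 + K))
1/b(118) = 1/(2*118*(-44 + 118)) = 1/(2*118*74) = 1/17464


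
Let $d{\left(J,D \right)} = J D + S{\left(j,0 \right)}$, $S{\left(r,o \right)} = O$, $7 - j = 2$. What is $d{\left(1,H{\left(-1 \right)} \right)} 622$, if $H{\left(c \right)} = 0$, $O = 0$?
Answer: $0$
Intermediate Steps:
$j = 5$ ($j = 7 - 2 = 5$)
$S{\left(r,o \right)} = 0$
$d{\left(J,D \right)} = D J$ ($d{\left(J,D \right)} = J D + 0 = D J + 0 = D J$)
$d{\left(1,H{\left(-1 \right)} \right)} 622 = 0 \cdot 1 \cdot 622 = 0 \cdot 622 = 0$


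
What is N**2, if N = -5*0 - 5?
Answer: 25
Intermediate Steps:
N = -5 (N = 0 - 5 = -5)
N**2 = (-5)**2 = 25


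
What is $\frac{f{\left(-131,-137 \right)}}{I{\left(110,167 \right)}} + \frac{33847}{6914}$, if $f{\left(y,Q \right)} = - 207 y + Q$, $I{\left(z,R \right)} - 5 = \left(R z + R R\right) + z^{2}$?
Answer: $\frac{540496507}{100882174} \approx 5.3577$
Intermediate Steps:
$I{\left(z,R \right)} = 5 + R^{2} + z^{2} + R z$ ($I{\left(z,R \right)} = 5 + \left(\left(R z + R R\right) + z^{2}\right) = 5 + \left(\left(R z + R^{2}\right) + z^{2}\right) = 5 + \left(\left(R^{2} + R z\right) + z^{2}\right) = 5 + \left(R^{2} + z^{2} + R z\right) = 5 + R^{2} + z^{2} + R z$)
$f{\left(y,Q \right)} = Q - 207 y$
$\frac{f{\left(-131,-137 \right)}}{I{\left(110,167 \right)}} + \frac{33847}{6914} = \frac{-137 - -27117}{5 + 167^{2} + 110^{2} + 167 \cdot 110} + \frac{33847}{6914} = \frac{-137 + 27117}{5 + 27889 + 12100 + 18370} + 33847 \cdot \frac{1}{6914} = \frac{26980}{58364} + \frac{33847}{6914} = 26980 \cdot \frac{1}{58364} + \frac{33847}{6914} = \frac{6745}{14591} + \frac{33847}{6914} = \frac{540496507}{100882174}$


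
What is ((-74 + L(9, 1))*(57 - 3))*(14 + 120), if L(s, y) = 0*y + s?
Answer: -470340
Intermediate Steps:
L(s, y) = s (L(s, y) = 0 + s = s)
((-74 + L(9, 1))*(57 - 3))*(14 + 120) = ((-74 + 9)*(57 - 3))*(14 + 120) = -65*54*134 = -3510*134 = -470340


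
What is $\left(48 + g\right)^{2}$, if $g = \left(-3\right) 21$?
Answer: $225$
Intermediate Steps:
$g = -63$
$\left(48 + g\right)^{2} = \left(48 - 63\right)^{2} = \left(-15\right)^{2} = 225$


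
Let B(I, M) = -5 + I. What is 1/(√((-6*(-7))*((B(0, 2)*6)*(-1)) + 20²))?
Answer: √415/830 ≈ 0.024544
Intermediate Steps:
1/(√((-6*(-7))*((B(0, 2)*6)*(-1)) + 20²)) = 1/(√((-6*(-7))*(((-5 + 0)*6)*(-1)) + 20²)) = 1/(√(42*(-5*6*(-1)) + 400)) = 1/(√(42*(-30*(-1)) + 400)) = 1/(√(42*30 + 400)) = 1/(√(1260 + 400)) = 1/(√1660) = 1/(2*√415) = √415/830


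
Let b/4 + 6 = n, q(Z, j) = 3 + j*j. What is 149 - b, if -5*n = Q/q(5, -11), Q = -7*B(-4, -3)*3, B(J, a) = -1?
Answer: 26836/155 ≈ 173.14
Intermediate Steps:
q(Z, j) = 3 + j**2
Q = 21 (Q = -7*(-1)*3 = 7*3 = 21)
n = -21/620 (n = -21/(5*(3 + (-11)**2)) = -21/(5*(3 + 121)) = -21/(5*124) = -1/5*21/124 = -21/620 ≈ -0.033871)
b = -3741/155 (b = -24 + 4*(-21/620) = -24 - 21/155 = -3741/155 ≈ -24.135)
149 - b = 149 - 1*(-3741/155) = 149 + 3741/155 = 26836/155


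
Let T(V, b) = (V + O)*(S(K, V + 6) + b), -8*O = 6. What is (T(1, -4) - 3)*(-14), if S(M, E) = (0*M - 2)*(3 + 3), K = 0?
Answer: 98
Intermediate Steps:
O = -¾ (O = -⅛*6 = -¾ ≈ -0.75000)
S(M, E) = -12 (S(M, E) = (0 - 2)*6 = -2*6 = -12)
T(V, b) = (-12 + b)*(-¾ + V) (T(V, b) = (V - ¾)*(-12 + b) = (-¾ + V)*(-12 + b) = (-12 + b)*(-¾ + V))
(T(1, -4) - 3)*(-14) = ((9 - 12*1 - ¾*(-4) + 1*(-4)) - 3)*(-14) = ((9 - 12 + 3 - 4) - 3)*(-14) = (-4 - 3)*(-14) = -7*(-14) = 98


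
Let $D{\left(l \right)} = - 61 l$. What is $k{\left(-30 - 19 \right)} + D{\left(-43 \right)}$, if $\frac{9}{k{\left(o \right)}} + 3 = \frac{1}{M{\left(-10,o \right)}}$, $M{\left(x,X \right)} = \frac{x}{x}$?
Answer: $\frac{5237}{2} \approx 2618.5$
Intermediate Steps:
$M{\left(x,X \right)} = 1$
$k{\left(o \right)} = - \frac{9}{2}$ ($k{\left(o \right)} = \frac{9}{-3 + 1^{-1}} = \frac{9}{-3 + 1} = \frac{9}{-2} = 9 \left(- \frac{1}{2}\right) = - \frac{9}{2}$)
$k{\left(-30 - 19 \right)} + D{\left(-43 \right)} = - \frac{9}{2} - -2623 = - \frac{9}{2} + 2623 = \frac{5237}{2}$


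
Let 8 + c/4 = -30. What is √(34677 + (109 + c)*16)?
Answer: √33989 ≈ 184.36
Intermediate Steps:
c = -152 (c = -32 + 4*(-30) = -32 - 120 = -152)
√(34677 + (109 + c)*16) = √(34677 + (109 - 152)*16) = √(34677 - 43*16) = √(34677 - 688) = √33989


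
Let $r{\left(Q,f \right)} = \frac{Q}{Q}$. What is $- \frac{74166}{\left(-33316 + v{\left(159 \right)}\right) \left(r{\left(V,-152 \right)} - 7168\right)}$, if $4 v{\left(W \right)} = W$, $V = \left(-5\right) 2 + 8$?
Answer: $- \frac{98888}{317987845} \approx -0.00031098$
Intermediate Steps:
$V = -2$ ($V = -10 + 8 = -2$)
$r{\left(Q,f \right)} = 1$
$v{\left(W \right)} = \frac{W}{4}$
$- \frac{74166}{\left(-33316 + v{\left(159 \right)}\right) \left(r{\left(V,-152 \right)} - 7168\right)} = - \frac{74166}{\left(-33316 + \frac{1}{4} \cdot 159\right) \left(1 - 7168\right)} = - \frac{74166}{\left(-33316 + \frac{159}{4}\right) \left(-7167\right)} = - \frac{74166}{\left(- \frac{133105}{4}\right) \left(-7167\right)} = - \frac{74166}{\frac{953963535}{4}} = \left(-74166\right) \frac{4}{953963535} = - \frac{98888}{317987845}$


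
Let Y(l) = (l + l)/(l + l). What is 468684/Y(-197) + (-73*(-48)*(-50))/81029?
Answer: 37976820636/81029 ≈ 4.6868e+5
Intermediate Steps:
Y(l) = 1 (Y(l) = (2*l)/((2*l)) = (2*l)*(1/(2*l)) = 1)
468684/Y(-197) + (-73*(-48)*(-50))/81029 = 468684/1 + (-73*(-48)*(-50))/81029 = 468684*1 + (3504*(-50))*(1/81029) = 468684 - 175200*1/81029 = 468684 - 175200/81029 = 37976820636/81029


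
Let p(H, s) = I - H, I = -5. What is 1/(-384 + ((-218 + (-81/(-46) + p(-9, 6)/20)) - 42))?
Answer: -230/147669 ≈ -0.0015575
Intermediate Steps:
p(H, s) = -5 - H
1/(-384 + ((-218 + (-81/(-46) + p(-9, 6)/20)) - 42)) = 1/(-384 + ((-218 + (-81/(-46) + (-5 - 1*(-9))/20)) - 42)) = 1/(-384 + ((-218 + (-81*(-1/46) + (-5 + 9)*(1/20))) - 42)) = 1/(-384 + ((-218 + (81/46 + 4*(1/20))) - 42)) = 1/(-384 + ((-218 + (81/46 + 1/5)) - 42)) = 1/(-384 + ((-218 + 451/230) - 42)) = 1/(-384 + (-49689/230 - 42)) = 1/(-384 - 59349/230) = 1/(-147669/230) = -230/147669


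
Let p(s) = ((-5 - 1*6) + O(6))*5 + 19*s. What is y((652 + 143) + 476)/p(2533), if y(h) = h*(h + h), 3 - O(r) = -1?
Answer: 1615441/24046 ≈ 67.181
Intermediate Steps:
O(r) = 4 (O(r) = 3 - 1*(-1) = 3 + 1 = 4)
p(s) = -35 + 19*s (p(s) = ((-5 - 1*6) + 4)*5 + 19*s = ((-5 - 6) + 4)*5 + 19*s = (-11 + 4)*5 + 19*s = -7*5 + 19*s = -35 + 19*s)
y(h) = 2*h**2 (y(h) = h*(2*h) = 2*h**2)
y((652 + 143) + 476)/p(2533) = (2*((652 + 143) + 476)**2)/(-35 + 19*2533) = (2*(795 + 476)**2)/(-35 + 48127) = (2*1271**2)/48092 = (2*1615441)*(1/48092) = 3230882*(1/48092) = 1615441/24046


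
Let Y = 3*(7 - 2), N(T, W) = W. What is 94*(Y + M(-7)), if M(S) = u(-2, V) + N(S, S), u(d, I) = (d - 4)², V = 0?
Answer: 4136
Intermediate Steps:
u(d, I) = (-4 + d)²
M(S) = 36 + S (M(S) = (-4 - 2)² + S = (-6)² + S = 36 + S)
Y = 15 (Y = 3*5 = 15)
94*(Y + M(-7)) = 94*(15 + (36 - 7)) = 94*(15 + 29) = 94*44 = 4136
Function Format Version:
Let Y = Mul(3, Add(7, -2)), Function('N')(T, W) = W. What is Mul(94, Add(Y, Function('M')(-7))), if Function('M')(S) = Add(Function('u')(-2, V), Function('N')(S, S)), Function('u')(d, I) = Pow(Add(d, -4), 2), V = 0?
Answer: 4136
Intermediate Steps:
Function('u')(d, I) = Pow(Add(-4, d), 2)
Function('M')(S) = Add(36, S) (Function('M')(S) = Add(Pow(Add(-4, -2), 2), S) = Add(Pow(-6, 2), S) = Add(36, S))
Y = 15 (Y = Mul(3, 5) = 15)
Mul(94, Add(Y, Function('M')(-7))) = Mul(94, Add(15, Add(36, -7))) = Mul(94, Add(15, 29)) = Mul(94, 44) = 4136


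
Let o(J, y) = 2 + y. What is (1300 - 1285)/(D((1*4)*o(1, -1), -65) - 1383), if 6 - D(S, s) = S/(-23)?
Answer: -345/31667 ≈ -0.010895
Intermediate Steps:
D(S, s) = 6 + S/23 (D(S, s) = 6 - S/(-23) = 6 - S*(-1)/23 = 6 - (-1)*S/23 = 6 + S/23)
(1300 - 1285)/(D((1*4)*o(1, -1), -65) - 1383) = (1300 - 1285)/((6 + ((1*4)*(2 - 1))/23) - 1383) = 15/((6 + (4*1)/23) - 1383) = 15/((6 + (1/23)*4) - 1383) = 15/((6 + 4/23) - 1383) = 15/(142/23 - 1383) = 15/(-31667/23) = 15*(-23/31667) = -345/31667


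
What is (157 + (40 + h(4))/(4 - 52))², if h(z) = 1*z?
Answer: 3508129/144 ≈ 24362.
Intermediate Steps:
h(z) = z
(157 + (40 + h(4))/(4 - 52))² = (157 + (40 + 4)/(4 - 52))² = (157 + 44/(-48))² = (157 + 44*(-1/48))² = (157 - 11/12)² = (1873/12)² = 3508129/144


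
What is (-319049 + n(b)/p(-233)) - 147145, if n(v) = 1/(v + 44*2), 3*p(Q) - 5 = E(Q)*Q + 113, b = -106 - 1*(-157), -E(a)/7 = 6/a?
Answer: -4924873413/10564 ≈ -4.6619e+5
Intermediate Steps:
E(a) = -42/a
b = 51 (b = -106 + 157 = 51)
p(Q) = 76/3 (p(Q) = 5/3 + ((-42/Q)*Q + 113)/3 = 5/3 + (-42 + 113)/3 = 5/3 + (1/3)*71 = 5/3 + 71/3 = 76/3)
n(v) = 1/(88 + v) (n(v) = 1/(v + 88) = 1/(88 + v))
(-319049 + n(b)/p(-233)) - 147145 = (-319049 + 1/((88 + 51)*(76/3))) - 147145 = (-319049 + (3/76)/139) - 147145 = (-319049 + (1/139)*(3/76)) - 147145 = (-319049 + 3/10564) - 147145 = -3370433633/10564 - 147145 = -4924873413/10564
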